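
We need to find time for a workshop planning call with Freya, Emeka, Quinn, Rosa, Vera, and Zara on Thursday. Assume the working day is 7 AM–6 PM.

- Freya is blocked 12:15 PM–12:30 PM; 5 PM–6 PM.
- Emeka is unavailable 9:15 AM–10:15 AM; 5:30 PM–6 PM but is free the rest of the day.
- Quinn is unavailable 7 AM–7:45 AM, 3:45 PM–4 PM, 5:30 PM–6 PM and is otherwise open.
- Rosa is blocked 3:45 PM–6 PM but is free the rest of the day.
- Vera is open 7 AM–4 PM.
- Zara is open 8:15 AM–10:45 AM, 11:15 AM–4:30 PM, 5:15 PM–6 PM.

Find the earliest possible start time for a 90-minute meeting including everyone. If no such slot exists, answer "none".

12:30

Freya free: 07:00-12:15, 12:30-17:00 (invert busy blocks within the working day).
Emeka free: 07:00-09:15, 10:15-17:30 (invert busy blocks within the working day).
Quinn free: 07:45-15:45, 16:00-17:30 (invert busy blocks within the working day).
Rosa free: 07:00-15:45 (invert busy blocks within the working day).
Vera free: 07:00-16:00.
Zara free: 08:15-10:45, 11:15-16:30, 17:15-18:00.
Freya ∩ Emeka: 07:00-09:15, 10:15-12:15, 12:30-17:00.
Freya ∩ Emeka ∩ Quinn: 07:45-09:15, 10:15-12:15, 12:30-15:45, 16:00-17:00.
Freya ∩ Emeka ∩ Quinn ∩ Rosa: 07:45-09:15, 10:15-12:15, 12:30-15:45.
Freya ∩ Emeka ∩ Quinn ∩ Rosa ∩ Vera: 07:45-09:15, 10:15-12:15, 12:30-15:45.
Freya ∩ Emeka ∩ Quinn ∩ Rosa ∩ Vera ∩ Zara: 08:15-09:15, 10:15-10:45, 11:15-12:15, 12:30-15:45.
The first common window of at least 90 minutes is 12:30-15:45, so the earliest start is 12:30.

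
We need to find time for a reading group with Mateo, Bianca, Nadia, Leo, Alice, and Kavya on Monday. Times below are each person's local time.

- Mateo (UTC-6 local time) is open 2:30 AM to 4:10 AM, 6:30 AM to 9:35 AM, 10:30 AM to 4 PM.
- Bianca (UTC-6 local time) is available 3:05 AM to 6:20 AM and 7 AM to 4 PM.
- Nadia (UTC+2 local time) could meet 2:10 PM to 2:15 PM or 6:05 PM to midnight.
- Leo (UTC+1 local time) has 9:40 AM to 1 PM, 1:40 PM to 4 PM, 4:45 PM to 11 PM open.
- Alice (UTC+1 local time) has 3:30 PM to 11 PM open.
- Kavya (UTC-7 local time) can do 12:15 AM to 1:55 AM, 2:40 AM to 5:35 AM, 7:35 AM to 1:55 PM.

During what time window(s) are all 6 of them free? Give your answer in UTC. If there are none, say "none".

16:30-20:55

Mateo in UTC: 08:30-10:10, 12:30-15:35, 16:30-22:00 (add 6h to convert from UTC-6).
Bianca in UTC: 09:05-12:20, 13:00-22:00 (add 6h to convert from UTC-6).
Nadia in UTC: 12:10-12:15, 16:05-22:00 (subtract 2h to convert from UTC+2).
Leo in UTC: 08:40-12:00, 12:40-15:00, 15:45-22:00 (subtract 1h to convert from UTC+1).
Alice in UTC: 14:30-22:00 (subtract 1h to convert from UTC+1).
Kavya in UTC: 07:15-08:55, 09:40-12:35, 14:35-20:55 (add 7h to convert from UTC-7).
Mateo ∩ Bianca: 09:05-10:10, 13:00-15:35, 16:30-22:00.
Mateo ∩ Bianca ∩ Nadia: 16:30-22:00.
Mateo ∩ Bianca ∩ Nadia ∩ Leo: 16:30-22:00.
Mateo ∩ Bianca ∩ Nadia ∩ Leo ∩ Alice: 16:30-22:00.
Mateo ∩ Bianca ∩ Nadia ∩ Leo ∩ Alice ∩ Kavya: 16:30-20:55.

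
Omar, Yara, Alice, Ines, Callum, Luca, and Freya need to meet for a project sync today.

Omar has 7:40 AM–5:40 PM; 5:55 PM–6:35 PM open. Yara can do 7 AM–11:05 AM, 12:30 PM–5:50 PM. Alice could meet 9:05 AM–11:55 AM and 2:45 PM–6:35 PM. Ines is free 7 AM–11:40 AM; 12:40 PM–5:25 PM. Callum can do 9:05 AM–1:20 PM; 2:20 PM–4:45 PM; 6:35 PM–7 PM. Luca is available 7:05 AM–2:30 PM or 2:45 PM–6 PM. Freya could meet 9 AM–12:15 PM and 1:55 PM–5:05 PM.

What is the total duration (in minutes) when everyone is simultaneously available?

Omar ∩ Yara: 07:40-11:05, 12:30-17:40.
Omar ∩ Yara ∩ Alice: 09:05-11:05, 14:45-17:40.
Omar ∩ Yara ∩ Alice ∩ Ines: 09:05-11:05, 14:45-17:25.
Omar ∩ Yara ∩ Alice ∩ Ines ∩ Callum: 09:05-11:05, 14:45-16:45.
Omar ∩ Yara ∩ Alice ∩ Ines ∩ Callum ∩ Luca: 09:05-11:05, 14:45-16:45.
Omar ∩ Yara ∩ Alice ∩ Ines ∩ Callum ∩ Luca ∩ Freya: 09:05-11:05, 14:45-16:45.
So the common availability across everyone is 09:05-11:05, 14:45-16:45.
Summing the common windows: 120 + 120 = 240 minutes.

240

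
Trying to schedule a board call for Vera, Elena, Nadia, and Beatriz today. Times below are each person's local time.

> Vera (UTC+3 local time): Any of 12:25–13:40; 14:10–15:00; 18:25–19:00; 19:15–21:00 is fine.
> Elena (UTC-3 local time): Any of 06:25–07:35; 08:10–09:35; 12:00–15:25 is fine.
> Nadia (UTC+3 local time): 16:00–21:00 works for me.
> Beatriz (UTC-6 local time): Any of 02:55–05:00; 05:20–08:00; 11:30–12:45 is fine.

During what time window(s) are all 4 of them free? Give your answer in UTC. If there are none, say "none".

17:30-18:00

Vera in UTC: 09:25-10:40, 11:10-12:00, 15:25-16:00, 16:15-18:00 (subtract 3h to convert from UTC+3).
Elena in UTC: 09:25-10:35, 11:10-12:35, 15:00-18:25 (add 3h to convert from UTC-3).
Nadia in UTC: 13:00-18:00 (subtract 3h to convert from UTC+3).
Beatriz in UTC: 08:55-11:00, 11:20-14:00, 17:30-18:45 (add 6h to convert from UTC-6).
Vera ∩ Elena: 09:25-10:35, 11:10-12:00, 15:25-16:00, 16:15-18:00.
Vera ∩ Elena ∩ Nadia: 15:25-16:00, 16:15-18:00.
Vera ∩ Elena ∩ Nadia ∩ Beatriz: 17:30-18:00.
So the common availability across everyone is 17:30-18:00.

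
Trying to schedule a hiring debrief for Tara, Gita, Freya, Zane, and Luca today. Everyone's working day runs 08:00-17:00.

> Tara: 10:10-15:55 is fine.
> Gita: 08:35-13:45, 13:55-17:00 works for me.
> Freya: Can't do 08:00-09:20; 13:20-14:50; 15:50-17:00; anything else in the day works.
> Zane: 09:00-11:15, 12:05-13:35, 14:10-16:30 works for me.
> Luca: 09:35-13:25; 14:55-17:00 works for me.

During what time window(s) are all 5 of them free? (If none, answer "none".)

Tara free: 10:10-15:55.
Gita free: 08:35-13:45, 13:55-17:00.
Freya free: 09:20-13:20, 14:50-15:50 (invert busy blocks within the working day).
Zane free: 09:00-11:15, 12:05-13:35, 14:10-16:30.
Luca free: 09:35-13:25, 14:55-17:00.
Tara ∩ Gita: 10:10-13:45, 13:55-15:55.
Tara ∩ Gita ∩ Freya: 10:10-13:20, 14:50-15:50.
Tara ∩ Gita ∩ Freya ∩ Zane: 10:10-11:15, 12:05-13:20, 14:50-15:50.
Tara ∩ Gita ∩ Freya ∩ Zane ∩ Luca: 10:10-11:15, 12:05-13:20, 14:55-15:50.
Those are the intersection windows.

10:10-11:15, 12:05-13:20, 14:55-15:50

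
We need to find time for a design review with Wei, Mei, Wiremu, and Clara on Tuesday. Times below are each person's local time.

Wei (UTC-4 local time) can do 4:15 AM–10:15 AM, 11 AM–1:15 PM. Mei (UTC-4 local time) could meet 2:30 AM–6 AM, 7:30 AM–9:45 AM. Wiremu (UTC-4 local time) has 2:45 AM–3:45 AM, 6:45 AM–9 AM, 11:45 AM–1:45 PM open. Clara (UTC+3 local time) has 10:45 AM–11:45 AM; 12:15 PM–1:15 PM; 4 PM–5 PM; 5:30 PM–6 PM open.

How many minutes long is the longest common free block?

0

Wei in UTC: 08:15-14:15, 15:00-17:15 (add 4h to convert from UTC-4).
Mei in UTC: 06:30-10:00, 11:30-13:45 (add 4h to convert from UTC-4).
Wiremu in UTC: 06:45-07:45, 10:45-13:00, 15:45-17:45 (add 4h to convert from UTC-4).
Clara in UTC: 07:45-08:45, 09:15-10:15, 13:00-14:00, 14:30-15:00 (subtract 3h to convert from UTC+3).
Wei ∩ Mei: 08:15-10:00, 11:30-13:45.
Wei ∩ Mei ∩ Wiremu: 11:30-13:00.
Wei ∩ Mei ∩ Wiremu ∩ Clara: ∅.
There is no time when everyone is free.
No common window exists, so the longest block is 0 minutes.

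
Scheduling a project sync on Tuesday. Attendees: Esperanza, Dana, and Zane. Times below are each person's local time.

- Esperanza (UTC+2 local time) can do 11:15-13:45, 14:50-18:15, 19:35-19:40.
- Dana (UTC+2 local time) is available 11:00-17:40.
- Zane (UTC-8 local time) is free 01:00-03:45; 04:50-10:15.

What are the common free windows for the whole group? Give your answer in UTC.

09:15-11:45, 12:50-15:40

Esperanza in UTC: 09:15-11:45, 12:50-16:15, 17:35-17:40 (subtract 2h to convert from UTC+2).
Dana in UTC: 09:00-15:40 (subtract 2h to convert from UTC+2).
Zane in UTC: 09:00-11:45, 12:50-18:15 (add 8h to convert from UTC-8).
Esperanza ∩ Dana: 09:15-11:45, 12:50-15:40.
Esperanza ∩ Dana ∩ Zane: 09:15-11:45, 12:50-15:40.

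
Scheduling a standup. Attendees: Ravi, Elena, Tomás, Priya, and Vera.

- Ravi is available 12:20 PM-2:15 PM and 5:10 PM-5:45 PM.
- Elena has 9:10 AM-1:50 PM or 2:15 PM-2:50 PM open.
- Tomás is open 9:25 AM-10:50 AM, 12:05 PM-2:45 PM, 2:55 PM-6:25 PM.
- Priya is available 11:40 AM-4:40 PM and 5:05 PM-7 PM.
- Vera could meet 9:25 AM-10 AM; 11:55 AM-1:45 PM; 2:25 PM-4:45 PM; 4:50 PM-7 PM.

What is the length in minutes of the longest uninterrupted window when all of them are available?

Ravi ∩ Elena: 12:20-13:50.
Ravi ∩ Elena ∩ Tomás: 12:20-13:50.
Ravi ∩ Elena ∩ Tomás ∩ Priya: 12:20-13:50.
Ravi ∩ Elena ∩ Tomás ∩ Priya ∩ Vera: 12:20-13:45.
Those are the intersection windows.
The longest is 12:20-13:45 at 85 minutes.

85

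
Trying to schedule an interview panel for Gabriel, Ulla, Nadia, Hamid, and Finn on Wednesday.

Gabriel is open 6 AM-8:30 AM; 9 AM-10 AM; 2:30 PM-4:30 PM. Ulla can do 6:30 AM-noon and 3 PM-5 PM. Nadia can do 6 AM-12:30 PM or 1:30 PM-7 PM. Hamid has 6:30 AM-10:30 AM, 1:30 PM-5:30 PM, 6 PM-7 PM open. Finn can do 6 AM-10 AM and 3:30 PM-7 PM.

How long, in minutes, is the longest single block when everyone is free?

120

Gabriel ∩ Ulla: 06:30-08:30, 09:00-10:00, 15:00-16:30.
Gabriel ∩ Ulla ∩ Nadia: 06:30-08:30, 09:00-10:00, 15:00-16:30.
Gabriel ∩ Ulla ∩ Nadia ∩ Hamid: 06:30-08:30, 09:00-10:00, 15:00-16:30.
Gabriel ∩ Ulla ∩ Nadia ∩ Hamid ∩ Finn: 06:30-08:30, 09:00-10:00, 15:30-16:30.
The longest is 06:30-08:30 at 120 minutes.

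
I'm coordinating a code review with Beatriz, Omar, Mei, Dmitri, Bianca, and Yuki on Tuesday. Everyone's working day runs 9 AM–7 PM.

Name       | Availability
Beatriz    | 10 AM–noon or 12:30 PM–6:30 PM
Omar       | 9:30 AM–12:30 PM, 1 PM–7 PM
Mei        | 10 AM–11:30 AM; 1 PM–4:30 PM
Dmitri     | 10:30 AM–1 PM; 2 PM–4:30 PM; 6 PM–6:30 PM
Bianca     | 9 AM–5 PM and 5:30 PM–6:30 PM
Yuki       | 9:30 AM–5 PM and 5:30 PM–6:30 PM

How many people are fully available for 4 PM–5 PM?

4

Beatriz, Omar, Bianca, and Yuki can make the full 16:00-17:00 slot — that's 4.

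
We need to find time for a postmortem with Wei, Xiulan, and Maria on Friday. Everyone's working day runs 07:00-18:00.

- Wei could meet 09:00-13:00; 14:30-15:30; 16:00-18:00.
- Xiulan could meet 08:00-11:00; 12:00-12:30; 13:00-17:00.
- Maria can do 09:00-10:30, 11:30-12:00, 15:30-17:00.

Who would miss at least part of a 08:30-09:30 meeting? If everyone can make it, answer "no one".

Wei: not fully free for 08:30-09:30. Xiulan: free for 08:30-09:30. Maria: not fully free for 08:30-09:30.

Maria, Wei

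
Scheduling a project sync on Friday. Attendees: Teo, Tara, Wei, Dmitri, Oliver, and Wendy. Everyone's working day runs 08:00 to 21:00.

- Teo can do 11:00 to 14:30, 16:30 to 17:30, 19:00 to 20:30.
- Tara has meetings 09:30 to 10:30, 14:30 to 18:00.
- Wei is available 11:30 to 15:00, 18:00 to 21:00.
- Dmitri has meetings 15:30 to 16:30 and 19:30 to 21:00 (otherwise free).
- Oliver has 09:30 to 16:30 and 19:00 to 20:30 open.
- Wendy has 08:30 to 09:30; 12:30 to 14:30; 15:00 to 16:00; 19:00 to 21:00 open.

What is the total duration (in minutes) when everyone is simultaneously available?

150

Teo free: 11:00-14:30, 16:30-17:30, 19:00-20:30.
Tara free: 08:00-09:30, 10:30-14:30, 18:00-21:00 (invert busy blocks within the working day).
Wei free: 11:30-15:00, 18:00-21:00.
Dmitri free: 08:00-15:30, 16:30-19:30 (invert busy blocks within the working day).
Oliver free: 09:30-16:30, 19:00-20:30.
Wendy free: 08:30-09:30, 12:30-14:30, 15:00-16:00, 19:00-21:00.
Teo ∩ Tara: 11:00-14:30, 19:00-20:30.
Teo ∩ Tara ∩ Wei: 11:30-14:30, 19:00-20:30.
Teo ∩ Tara ∩ Wei ∩ Dmitri: 11:30-14:30, 19:00-19:30.
Teo ∩ Tara ∩ Wei ∩ Dmitri ∩ Oliver: 11:30-14:30, 19:00-19:30.
Teo ∩ Tara ∩ Wei ∩ Dmitri ∩ Oliver ∩ Wendy: 12:30-14:30, 19:00-19:30.
Summing the common windows: 120 + 30 = 150 minutes.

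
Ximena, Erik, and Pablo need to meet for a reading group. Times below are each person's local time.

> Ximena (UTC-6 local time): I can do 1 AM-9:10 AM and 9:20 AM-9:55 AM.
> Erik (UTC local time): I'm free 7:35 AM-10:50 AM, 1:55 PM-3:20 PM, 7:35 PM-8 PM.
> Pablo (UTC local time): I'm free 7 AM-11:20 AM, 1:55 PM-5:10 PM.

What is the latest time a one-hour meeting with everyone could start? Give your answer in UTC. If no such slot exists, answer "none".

14:10

Ximena in UTC: 07:00-15:10, 15:20-15:55 (add 6h to convert from UTC-6).
Erik in UTC: 07:35-10:50, 13:55-15:20, 19:35-20:00.
Pablo in UTC: 07:00-11:20, 13:55-17:10.
Ximena ∩ Erik: 07:35-10:50, 13:55-15:10.
Ximena ∩ Erik ∩ Pablo: 07:35-10:50, 13:55-15:10.
So the common availability across everyone is 07:35-10:50, 13:55-15:10.
The last common window of at least 60 minutes is 13:55-15:10; a 60-minute meeting can start as late as 14:10 and still end by 15:10.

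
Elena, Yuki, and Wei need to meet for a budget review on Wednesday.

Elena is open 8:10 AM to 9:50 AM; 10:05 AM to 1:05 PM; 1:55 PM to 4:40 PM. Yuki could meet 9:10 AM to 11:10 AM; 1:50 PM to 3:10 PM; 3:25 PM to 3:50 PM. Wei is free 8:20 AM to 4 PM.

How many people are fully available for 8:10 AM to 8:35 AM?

Elena can make the full 08:10-08:35 slot — that's 1.

1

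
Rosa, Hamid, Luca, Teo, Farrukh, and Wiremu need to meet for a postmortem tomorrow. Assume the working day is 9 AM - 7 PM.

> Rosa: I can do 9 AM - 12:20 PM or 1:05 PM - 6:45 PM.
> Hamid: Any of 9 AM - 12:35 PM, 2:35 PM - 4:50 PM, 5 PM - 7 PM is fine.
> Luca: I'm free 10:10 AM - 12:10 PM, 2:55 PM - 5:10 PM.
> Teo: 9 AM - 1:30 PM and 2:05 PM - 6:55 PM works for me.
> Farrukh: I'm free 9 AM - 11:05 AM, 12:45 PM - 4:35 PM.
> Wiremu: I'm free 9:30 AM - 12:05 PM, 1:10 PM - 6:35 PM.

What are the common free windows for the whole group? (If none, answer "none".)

10:10-11:05, 14:55-16:35

Rosa ∩ Hamid: 09:00-12:20, 14:35-16:50, 17:00-18:45.
Rosa ∩ Hamid ∩ Luca: 10:10-12:10, 14:55-16:50, 17:00-17:10.
Rosa ∩ Hamid ∩ Luca ∩ Teo: 10:10-12:10, 14:55-16:50, 17:00-17:10.
Rosa ∩ Hamid ∩ Luca ∩ Teo ∩ Farrukh: 10:10-11:05, 14:55-16:35.
Rosa ∩ Hamid ∩ Luca ∩ Teo ∩ Farrukh ∩ Wiremu: 10:10-11:05, 14:55-16:35.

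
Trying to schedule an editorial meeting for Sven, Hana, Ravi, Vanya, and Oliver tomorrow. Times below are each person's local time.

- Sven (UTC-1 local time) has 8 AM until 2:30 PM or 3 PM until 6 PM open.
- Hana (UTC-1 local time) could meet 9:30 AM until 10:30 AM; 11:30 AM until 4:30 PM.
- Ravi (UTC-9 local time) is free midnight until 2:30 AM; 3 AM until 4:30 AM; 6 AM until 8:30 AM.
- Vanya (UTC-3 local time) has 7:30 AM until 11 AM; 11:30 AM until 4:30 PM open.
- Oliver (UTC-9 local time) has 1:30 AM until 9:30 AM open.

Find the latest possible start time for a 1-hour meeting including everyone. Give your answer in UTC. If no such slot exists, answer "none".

Sven in UTC: 09:00-15:30, 16:00-19:00 (add 1h to convert from UTC-1).
Hana in UTC: 10:30-11:30, 12:30-17:30 (add 1h to convert from UTC-1).
Ravi in UTC: 09:00-11:30, 12:00-13:30, 15:00-17:30 (add 9h to convert from UTC-9).
Vanya in UTC: 10:30-14:00, 14:30-19:30 (add 3h to convert from UTC-3).
Oliver in UTC: 10:30-18:30 (add 9h to convert from UTC-9).
Sven ∩ Hana: 10:30-11:30, 12:30-15:30, 16:00-17:30.
Sven ∩ Hana ∩ Ravi: 10:30-11:30, 12:30-13:30, 15:00-15:30, 16:00-17:30.
Sven ∩ Hana ∩ Ravi ∩ Vanya: 10:30-11:30, 12:30-13:30, 15:00-15:30, 16:00-17:30.
Sven ∩ Hana ∩ Ravi ∩ Vanya ∩ Oliver: 10:30-11:30, 12:30-13:30, 15:00-15:30, 16:00-17:30.
The last common window of at least 60 minutes is 16:00-17:30; a 60-minute meeting can start as late as 16:30 and still end by 17:30.

16:30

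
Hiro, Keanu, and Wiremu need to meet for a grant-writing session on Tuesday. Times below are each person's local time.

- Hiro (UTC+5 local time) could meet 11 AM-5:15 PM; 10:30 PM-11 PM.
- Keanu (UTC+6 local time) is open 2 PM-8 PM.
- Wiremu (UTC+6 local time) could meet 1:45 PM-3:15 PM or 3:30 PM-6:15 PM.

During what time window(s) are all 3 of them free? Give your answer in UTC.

Hiro in UTC: 06:00-12:15, 17:30-18:00 (subtract 5h to convert from UTC+5).
Keanu in UTC: 08:00-14:00 (subtract 6h to convert from UTC+6).
Wiremu in UTC: 07:45-09:15, 09:30-12:15 (subtract 6h to convert from UTC+6).
Hiro ∩ Keanu: 08:00-12:15.
Hiro ∩ Keanu ∩ Wiremu: 08:00-09:15, 09:30-12:15.

08:00-09:15, 09:30-12:15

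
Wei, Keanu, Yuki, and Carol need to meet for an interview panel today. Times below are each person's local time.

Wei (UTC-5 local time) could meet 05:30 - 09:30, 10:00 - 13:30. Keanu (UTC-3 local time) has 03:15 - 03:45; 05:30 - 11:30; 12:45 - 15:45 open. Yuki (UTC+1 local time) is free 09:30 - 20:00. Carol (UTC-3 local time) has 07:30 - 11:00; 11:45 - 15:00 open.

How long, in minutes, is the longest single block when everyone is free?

Wei in UTC: 10:30-14:30, 15:00-18:30 (add 5h to convert from UTC-5).
Keanu in UTC: 06:15-06:45, 08:30-14:30, 15:45-18:45 (add 3h to convert from UTC-3).
Yuki in UTC: 08:30-19:00 (subtract 1h to convert from UTC+1).
Carol in UTC: 10:30-14:00, 14:45-18:00 (add 3h to convert from UTC-3).
Wei ∩ Keanu: 10:30-14:30, 15:45-18:30.
Wei ∩ Keanu ∩ Yuki: 10:30-14:30, 15:45-18:30.
Wei ∩ Keanu ∩ Yuki ∩ Carol: 10:30-14:00, 15:45-18:00.
The longest is 10:30-14:00 at 210 minutes.

210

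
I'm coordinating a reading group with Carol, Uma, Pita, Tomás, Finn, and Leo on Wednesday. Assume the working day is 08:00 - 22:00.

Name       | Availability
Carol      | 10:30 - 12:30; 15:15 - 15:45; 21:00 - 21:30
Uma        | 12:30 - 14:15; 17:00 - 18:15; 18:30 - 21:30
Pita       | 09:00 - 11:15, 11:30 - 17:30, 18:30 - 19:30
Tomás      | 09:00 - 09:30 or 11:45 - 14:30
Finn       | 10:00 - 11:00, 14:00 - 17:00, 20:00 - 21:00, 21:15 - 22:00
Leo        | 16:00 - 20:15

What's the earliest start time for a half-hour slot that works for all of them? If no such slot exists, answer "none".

none

Carol ∩ Uma: 21:00-21:30.
Carol ∩ Uma ∩ Pita: ∅.
Carol ∩ Uma ∩ Pita ∩ Tomás: ∅.
Carol ∩ Uma ∩ Pita ∩ Tomás ∩ Finn: ∅.
Carol ∩ Uma ∩ Pita ∩ Tomás ∩ Finn ∩ Leo: ∅.
There is no time when everyone is free.
No common window is at least 30 minutes long.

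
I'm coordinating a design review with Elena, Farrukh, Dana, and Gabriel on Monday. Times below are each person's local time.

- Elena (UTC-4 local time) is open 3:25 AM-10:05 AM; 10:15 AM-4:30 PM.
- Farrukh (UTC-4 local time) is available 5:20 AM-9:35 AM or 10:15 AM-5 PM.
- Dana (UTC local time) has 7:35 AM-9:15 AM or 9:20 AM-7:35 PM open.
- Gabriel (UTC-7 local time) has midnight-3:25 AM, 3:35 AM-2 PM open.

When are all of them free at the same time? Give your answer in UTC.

Elena in UTC: 07:25-14:05, 14:15-20:30 (add 4h to convert from UTC-4).
Farrukh in UTC: 09:20-13:35, 14:15-21:00 (add 4h to convert from UTC-4).
Dana in UTC: 07:35-09:15, 09:20-19:35.
Gabriel in UTC: 07:00-10:25, 10:35-21:00 (add 7h to convert from UTC-7).
Elena ∩ Farrukh: 09:20-13:35, 14:15-20:30.
Elena ∩ Farrukh ∩ Dana: 09:20-13:35, 14:15-19:35.
Elena ∩ Farrukh ∩ Dana ∩ Gabriel: 09:20-10:25, 10:35-13:35, 14:15-19:35.
So the common availability across everyone is 09:20-10:25, 10:35-13:35, 14:15-19:35.

09:20-10:25, 10:35-13:35, 14:15-19:35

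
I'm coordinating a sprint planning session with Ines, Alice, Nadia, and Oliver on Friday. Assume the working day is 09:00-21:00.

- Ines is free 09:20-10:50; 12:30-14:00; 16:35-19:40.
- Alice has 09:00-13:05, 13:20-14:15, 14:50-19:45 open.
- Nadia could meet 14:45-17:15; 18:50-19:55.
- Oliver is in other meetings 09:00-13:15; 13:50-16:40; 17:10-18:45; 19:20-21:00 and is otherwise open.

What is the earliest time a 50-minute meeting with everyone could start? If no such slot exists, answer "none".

Ines free: 09:20-10:50, 12:30-14:00, 16:35-19:40.
Alice free: 09:00-13:05, 13:20-14:15, 14:50-19:45.
Nadia free: 14:45-17:15, 18:50-19:55.
Oliver free: 13:15-13:50, 16:40-17:10, 18:45-19:20 (invert busy blocks within the working day).
Ines ∩ Alice: 09:20-10:50, 12:30-13:05, 13:20-14:00, 16:35-19:40.
Ines ∩ Alice ∩ Nadia: 16:35-17:15, 18:50-19:40.
Ines ∩ Alice ∩ Nadia ∩ Oliver: 16:40-17:10, 18:50-19:20.
So the common availability across everyone is 16:40-17:10, 18:50-19:20.
No common window is at least 50 minutes long.

none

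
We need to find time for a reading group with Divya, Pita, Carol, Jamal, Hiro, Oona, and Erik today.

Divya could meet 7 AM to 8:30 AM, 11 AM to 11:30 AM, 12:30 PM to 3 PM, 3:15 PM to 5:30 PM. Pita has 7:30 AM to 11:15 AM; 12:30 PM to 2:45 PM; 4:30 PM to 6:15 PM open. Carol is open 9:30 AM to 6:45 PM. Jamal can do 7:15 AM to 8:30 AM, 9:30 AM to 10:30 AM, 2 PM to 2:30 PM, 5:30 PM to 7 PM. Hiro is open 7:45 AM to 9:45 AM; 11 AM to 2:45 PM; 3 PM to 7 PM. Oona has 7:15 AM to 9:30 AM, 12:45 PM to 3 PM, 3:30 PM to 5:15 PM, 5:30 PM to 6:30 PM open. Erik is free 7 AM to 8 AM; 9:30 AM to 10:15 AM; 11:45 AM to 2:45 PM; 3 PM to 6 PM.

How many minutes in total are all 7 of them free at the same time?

30

Divya ∩ Pita: 07:30-08:30, 11:00-11:15, 12:30-14:45, 16:30-17:30.
Divya ∩ Pita ∩ Carol: 11:00-11:15, 12:30-14:45, 16:30-17:30.
Divya ∩ Pita ∩ Carol ∩ Jamal: 14:00-14:30.
Divya ∩ Pita ∩ Carol ∩ Jamal ∩ Hiro: 14:00-14:30.
Divya ∩ Pita ∩ Carol ∩ Jamal ∩ Hiro ∩ Oona: 14:00-14:30.
Divya ∩ Pita ∩ Carol ∩ Jamal ∩ Hiro ∩ Oona ∩ Erik: 14:00-14:30.
That's a single block of 30 minutes.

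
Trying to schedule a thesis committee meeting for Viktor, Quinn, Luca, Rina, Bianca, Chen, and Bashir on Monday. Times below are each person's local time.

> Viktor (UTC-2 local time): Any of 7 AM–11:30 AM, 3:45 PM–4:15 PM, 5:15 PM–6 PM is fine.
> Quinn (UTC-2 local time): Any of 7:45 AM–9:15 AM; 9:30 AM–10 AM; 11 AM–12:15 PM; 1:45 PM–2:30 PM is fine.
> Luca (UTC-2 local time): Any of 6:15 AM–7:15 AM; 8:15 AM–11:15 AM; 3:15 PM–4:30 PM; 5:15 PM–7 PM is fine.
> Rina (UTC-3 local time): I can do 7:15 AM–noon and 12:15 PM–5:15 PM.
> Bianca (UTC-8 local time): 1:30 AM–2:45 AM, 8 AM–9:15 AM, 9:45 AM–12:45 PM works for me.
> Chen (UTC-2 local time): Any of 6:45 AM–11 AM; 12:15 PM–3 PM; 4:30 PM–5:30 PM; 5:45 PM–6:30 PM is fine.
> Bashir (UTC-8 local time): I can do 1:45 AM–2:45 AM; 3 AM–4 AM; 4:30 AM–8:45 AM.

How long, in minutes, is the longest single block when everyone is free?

30

Viktor in UTC: 09:00-13:30, 17:45-18:15, 19:15-20:00 (add 2h to convert from UTC-2).
Quinn in UTC: 09:45-11:15, 11:30-12:00, 13:00-14:15, 15:45-16:30 (add 2h to convert from UTC-2).
Luca in UTC: 08:15-09:15, 10:15-13:15, 17:15-18:30, 19:15-21:00 (add 2h to convert from UTC-2).
Rina in UTC: 10:15-15:00, 15:15-20:15 (add 3h to convert from UTC-3).
Bianca in UTC: 09:30-10:45, 16:00-17:15, 17:45-20:45 (add 8h to convert from UTC-8).
Chen in UTC: 08:45-13:00, 14:15-17:00, 18:30-19:30, 19:45-20:30 (add 2h to convert from UTC-2).
Bashir in UTC: 09:45-10:45, 11:00-12:00, 12:30-16:45 (add 8h to convert from UTC-8).
Viktor ∩ Quinn: 09:45-11:15, 11:30-12:00, 13:00-13:30.
Viktor ∩ Quinn ∩ Luca: 10:15-11:15, 11:30-12:00, 13:00-13:15.
Viktor ∩ Quinn ∩ Luca ∩ Rina: 10:15-11:15, 11:30-12:00, 13:00-13:15.
Viktor ∩ Quinn ∩ Luca ∩ Rina ∩ Bianca: 10:15-10:45.
Viktor ∩ Quinn ∩ Luca ∩ Rina ∩ Bianca ∩ Chen: 10:15-10:45.
Viktor ∩ Quinn ∩ Luca ∩ Rina ∩ Bianca ∩ Chen ∩ Bashir: 10:15-10:45.
The longest is 10:15-10:45 at 30 minutes.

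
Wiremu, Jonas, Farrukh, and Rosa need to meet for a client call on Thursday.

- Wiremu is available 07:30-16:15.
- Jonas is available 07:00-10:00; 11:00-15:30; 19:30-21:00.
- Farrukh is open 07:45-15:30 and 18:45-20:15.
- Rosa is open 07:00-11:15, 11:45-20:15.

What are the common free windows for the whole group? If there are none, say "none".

07:45-10:00, 11:00-11:15, 11:45-15:30

Wiremu ∩ Jonas: 07:30-10:00, 11:00-15:30.
Wiremu ∩ Jonas ∩ Farrukh: 07:45-10:00, 11:00-15:30.
Wiremu ∩ Jonas ∩ Farrukh ∩ Rosa: 07:45-10:00, 11:00-11:15, 11:45-15:30.
So the common availability across everyone is 07:45-10:00, 11:00-11:15, 11:45-15:30.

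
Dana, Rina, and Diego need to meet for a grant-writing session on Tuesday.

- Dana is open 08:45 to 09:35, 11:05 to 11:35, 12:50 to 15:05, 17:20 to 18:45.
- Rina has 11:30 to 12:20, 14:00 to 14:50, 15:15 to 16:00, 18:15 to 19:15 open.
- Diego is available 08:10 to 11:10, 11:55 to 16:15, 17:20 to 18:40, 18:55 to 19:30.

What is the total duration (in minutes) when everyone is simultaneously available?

75

Dana ∩ Rina: 11:30-11:35, 14:00-14:50, 18:15-18:45.
Dana ∩ Rina ∩ Diego: 14:00-14:50, 18:15-18:40.
Those are the intersection windows.
Summing the common windows: 50 + 25 = 75 minutes.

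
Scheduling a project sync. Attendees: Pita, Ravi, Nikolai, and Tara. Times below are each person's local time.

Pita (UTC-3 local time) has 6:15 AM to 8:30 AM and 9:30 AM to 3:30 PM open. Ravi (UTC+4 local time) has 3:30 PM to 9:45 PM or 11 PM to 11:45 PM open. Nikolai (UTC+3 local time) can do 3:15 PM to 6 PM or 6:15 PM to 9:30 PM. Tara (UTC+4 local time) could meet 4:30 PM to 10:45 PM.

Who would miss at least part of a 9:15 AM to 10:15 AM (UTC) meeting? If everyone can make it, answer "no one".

Pita in UTC: 09:15-11:30, 12:30-18:30 (add 3h to convert from UTC-3).
Ravi in UTC: 11:30-17:45, 19:00-19:45 (subtract 4h to convert from UTC+4).
Nikolai in UTC: 12:15-15:00, 15:15-18:30 (subtract 3h to convert from UTC+3).
Tara in UTC: 12:30-18:45 (subtract 4h to convert from UTC+4).
Pita: free for 09:15-10:15. Ravi: not fully free for 09:15-10:15. Nikolai: not fully free for 09:15-10:15. Tara: not fully free for 09:15-10:15.

Nikolai, Ravi, Tara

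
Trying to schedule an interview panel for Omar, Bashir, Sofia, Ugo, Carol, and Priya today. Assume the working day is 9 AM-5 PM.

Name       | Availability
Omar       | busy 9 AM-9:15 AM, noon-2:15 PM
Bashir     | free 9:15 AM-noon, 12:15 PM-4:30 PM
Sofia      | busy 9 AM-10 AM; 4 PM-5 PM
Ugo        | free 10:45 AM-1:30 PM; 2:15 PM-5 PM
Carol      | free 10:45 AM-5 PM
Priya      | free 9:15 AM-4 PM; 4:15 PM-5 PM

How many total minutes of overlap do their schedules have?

180

Omar free: 09:15-12:00, 14:15-17:00 (invert busy blocks within the working day).
Bashir free: 09:15-12:00, 12:15-16:30.
Sofia free: 10:00-16:00 (invert busy blocks within the working day).
Ugo free: 10:45-13:30, 14:15-17:00.
Carol free: 10:45-17:00.
Priya free: 09:15-16:00, 16:15-17:00.
Omar ∩ Bashir: 09:15-12:00, 14:15-16:30.
Omar ∩ Bashir ∩ Sofia: 10:00-12:00, 14:15-16:00.
Omar ∩ Bashir ∩ Sofia ∩ Ugo: 10:45-12:00, 14:15-16:00.
Omar ∩ Bashir ∩ Sofia ∩ Ugo ∩ Carol: 10:45-12:00, 14:15-16:00.
Omar ∩ Bashir ∩ Sofia ∩ Ugo ∩ Carol ∩ Priya: 10:45-12:00, 14:15-16:00.
Those are the intersection windows.
Summing the common windows: 75 + 105 = 180 minutes.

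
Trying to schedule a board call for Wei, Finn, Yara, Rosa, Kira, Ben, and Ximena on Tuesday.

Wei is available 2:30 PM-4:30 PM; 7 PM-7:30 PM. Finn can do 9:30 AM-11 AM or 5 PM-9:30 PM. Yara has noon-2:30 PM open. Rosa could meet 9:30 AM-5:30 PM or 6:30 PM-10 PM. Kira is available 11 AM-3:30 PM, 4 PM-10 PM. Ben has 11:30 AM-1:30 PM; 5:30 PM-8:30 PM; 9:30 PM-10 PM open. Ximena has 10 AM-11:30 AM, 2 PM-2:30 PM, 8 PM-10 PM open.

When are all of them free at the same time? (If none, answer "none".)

Wei ∩ Finn: 19:00-19:30.
Wei ∩ Finn ∩ Yara: ∅.
Wei ∩ Finn ∩ Yara ∩ Rosa: ∅.
Wei ∩ Finn ∩ Yara ∩ Rosa ∩ Kira: ∅.
Wei ∩ Finn ∩ Yara ∩ Rosa ∩ Kira ∩ Ben: ∅.
Wei ∩ Finn ∩ Yara ∩ Rosa ∩ Kira ∩ Ben ∩ Ximena: ∅.
There is no time when everyone is free.

none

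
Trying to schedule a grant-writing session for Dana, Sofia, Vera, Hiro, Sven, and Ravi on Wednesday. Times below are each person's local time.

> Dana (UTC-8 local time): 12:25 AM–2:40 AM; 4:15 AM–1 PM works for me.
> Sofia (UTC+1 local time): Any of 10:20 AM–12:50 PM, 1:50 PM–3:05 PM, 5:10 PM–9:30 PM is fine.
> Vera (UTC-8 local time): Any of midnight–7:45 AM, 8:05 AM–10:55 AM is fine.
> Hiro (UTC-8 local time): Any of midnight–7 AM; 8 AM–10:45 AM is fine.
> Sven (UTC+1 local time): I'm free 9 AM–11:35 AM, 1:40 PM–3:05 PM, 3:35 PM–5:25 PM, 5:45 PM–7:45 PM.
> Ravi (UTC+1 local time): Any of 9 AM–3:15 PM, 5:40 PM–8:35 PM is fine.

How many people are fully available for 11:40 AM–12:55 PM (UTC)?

3

Dana in UTC: 08:25-10:40, 12:15-21:00 (add 8h to convert from UTC-8).
Sofia in UTC: 09:20-11:50, 12:50-14:05, 16:10-20:30 (subtract 1h to convert from UTC+1).
Vera in UTC: 08:00-15:45, 16:05-18:55 (add 8h to convert from UTC-8).
Hiro in UTC: 08:00-15:00, 16:00-18:45 (add 8h to convert from UTC-8).
Sven in UTC: 08:00-10:35, 12:40-14:05, 14:35-16:25, 16:45-18:45 (subtract 1h to convert from UTC+1).
Ravi in UTC: 08:00-14:15, 16:40-19:35 (subtract 1h to convert from UTC+1).
Vera, Hiro, and Ravi can make the full 11:40-12:55 slot — that's 3.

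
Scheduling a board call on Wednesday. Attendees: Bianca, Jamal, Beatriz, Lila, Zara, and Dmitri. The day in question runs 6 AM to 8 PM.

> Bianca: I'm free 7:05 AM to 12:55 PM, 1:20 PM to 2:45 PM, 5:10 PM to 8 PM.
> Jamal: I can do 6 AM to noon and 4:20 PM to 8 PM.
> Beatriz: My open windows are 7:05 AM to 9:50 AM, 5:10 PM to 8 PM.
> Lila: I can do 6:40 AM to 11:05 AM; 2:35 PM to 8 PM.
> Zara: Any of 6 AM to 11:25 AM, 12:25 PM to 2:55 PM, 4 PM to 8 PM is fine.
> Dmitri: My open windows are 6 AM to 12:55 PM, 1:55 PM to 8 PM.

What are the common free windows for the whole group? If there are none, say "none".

07:05-09:50, 17:10-20:00

Bianca ∩ Jamal: 07:05-12:00, 17:10-20:00.
Bianca ∩ Jamal ∩ Beatriz: 07:05-09:50, 17:10-20:00.
Bianca ∩ Jamal ∩ Beatriz ∩ Lila: 07:05-09:50, 17:10-20:00.
Bianca ∩ Jamal ∩ Beatriz ∩ Lila ∩ Zara: 07:05-09:50, 17:10-20:00.
Bianca ∩ Jamal ∩ Beatriz ∩ Lila ∩ Zara ∩ Dmitri: 07:05-09:50, 17:10-20:00.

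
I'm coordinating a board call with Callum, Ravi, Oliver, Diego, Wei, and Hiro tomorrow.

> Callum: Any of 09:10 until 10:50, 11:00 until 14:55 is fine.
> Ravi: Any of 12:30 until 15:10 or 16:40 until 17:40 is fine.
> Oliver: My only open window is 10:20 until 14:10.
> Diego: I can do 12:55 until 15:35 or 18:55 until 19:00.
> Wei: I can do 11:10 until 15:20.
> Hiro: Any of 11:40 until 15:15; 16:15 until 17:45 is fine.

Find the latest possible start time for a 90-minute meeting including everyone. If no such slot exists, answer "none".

Callum ∩ Ravi: 12:30-14:55.
Callum ∩ Ravi ∩ Oliver: 12:30-14:10.
Callum ∩ Ravi ∩ Oliver ∩ Diego: 12:55-14:10.
Callum ∩ Ravi ∩ Oliver ∩ Diego ∩ Wei: 12:55-14:10.
Callum ∩ Ravi ∩ Oliver ∩ Diego ∩ Wei ∩ Hiro: 12:55-14:10.
No common window is at least 90 minutes long.

none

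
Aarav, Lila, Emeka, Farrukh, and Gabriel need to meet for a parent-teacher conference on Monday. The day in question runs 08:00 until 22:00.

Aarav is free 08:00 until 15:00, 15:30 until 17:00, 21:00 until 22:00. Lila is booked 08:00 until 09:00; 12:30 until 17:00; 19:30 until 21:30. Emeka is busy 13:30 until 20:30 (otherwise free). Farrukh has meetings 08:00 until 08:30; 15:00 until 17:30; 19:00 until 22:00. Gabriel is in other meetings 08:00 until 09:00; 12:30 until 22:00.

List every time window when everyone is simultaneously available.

09:00-12:30

Aarav free: 08:00-15:00, 15:30-17:00, 21:00-22:00.
Lila free: 09:00-12:30, 17:00-19:30, 21:30-22:00 (invert busy blocks within the working day).
Emeka free: 08:00-13:30, 20:30-22:00 (invert busy blocks within the working day).
Farrukh free: 08:30-15:00, 17:30-19:00 (invert busy blocks within the working day).
Gabriel free: 09:00-12:30 (invert busy blocks within the working day).
Aarav ∩ Lila: 09:00-12:30, 21:30-22:00.
Aarav ∩ Lila ∩ Emeka: 09:00-12:30, 21:30-22:00.
Aarav ∩ Lila ∩ Emeka ∩ Farrukh: 09:00-12:30.
Aarav ∩ Lila ∩ Emeka ∩ Farrukh ∩ Gabriel: 09:00-12:30.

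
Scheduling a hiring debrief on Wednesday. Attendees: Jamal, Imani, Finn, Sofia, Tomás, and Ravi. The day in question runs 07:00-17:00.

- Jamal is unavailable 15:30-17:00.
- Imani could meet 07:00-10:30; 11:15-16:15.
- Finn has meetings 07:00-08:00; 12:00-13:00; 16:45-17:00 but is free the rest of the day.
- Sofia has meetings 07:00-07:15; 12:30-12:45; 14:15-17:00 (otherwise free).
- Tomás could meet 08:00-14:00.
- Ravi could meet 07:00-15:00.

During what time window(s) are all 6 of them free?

08:00-10:30, 11:15-12:00, 13:00-14:00

Jamal free: 07:00-15:30 (invert busy blocks within the working day).
Imani free: 07:00-10:30, 11:15-16:15.
Finn free: 08:00-12:00, 13:00-16:45 (invert busy blocks within the working day).
Sofia free: 07:15-12:30, 12:45-14:15 (invert busy blocks within the working day).
Tomás free: 08:00-14:00.
Ravi free: 07:00-15:00.
Jamal ∩ Imani: 07:00-10:30, 11:15-15:30.
Jamal ∩ Imani ∩ Finn: 08:00-10:30, 11:15-12:00, 13:00-15:30.
Jamal ∩ Imani ∩ Finn ∩ Sofia: 08:00-10:30, 11:15-12:00, 13:00-14:15.
Jamal ∩ Imani ∩ Finn ∩ Sofia ∩ Tomás: 08:00-10:30, 11:15-12:00, 13:00-14:00.
Jamal ∩ Imani ∩ Finn ∩ Sofia ∩ Tomás ∩ Ravi: 08:00-10:30, 11:15-12:00, 13:00-14:00.
So the common availability across everyone is 08:00-10:30, 11:15-12:00, 13:00-14:00.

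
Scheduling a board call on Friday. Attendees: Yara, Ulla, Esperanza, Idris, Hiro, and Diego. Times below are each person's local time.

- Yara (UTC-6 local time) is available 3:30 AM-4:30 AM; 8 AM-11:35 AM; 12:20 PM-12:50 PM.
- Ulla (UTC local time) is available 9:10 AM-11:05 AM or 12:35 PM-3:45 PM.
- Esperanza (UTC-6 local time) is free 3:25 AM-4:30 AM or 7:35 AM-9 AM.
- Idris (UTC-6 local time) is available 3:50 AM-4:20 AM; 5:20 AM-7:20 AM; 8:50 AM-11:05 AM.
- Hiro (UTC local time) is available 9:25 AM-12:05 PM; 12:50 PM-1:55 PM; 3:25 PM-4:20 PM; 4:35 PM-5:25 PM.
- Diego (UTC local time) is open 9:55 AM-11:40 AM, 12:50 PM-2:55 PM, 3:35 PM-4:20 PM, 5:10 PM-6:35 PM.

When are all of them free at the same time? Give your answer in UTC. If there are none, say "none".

09:55-10:20

Yara in UTC: 09:30-10:30, 14:00-17:35, 18:20-18:50 (add 6h to convert from UTC-6).
Ulla in UTC: 09:10-11:05, 12:35-15:45.
Esperanza in UTC: 09:25-10:30, 13:35-15:00 (add 6h to convert from UTC-6).
Idris in UTC: 09:50-10:20, 11:20-13:20, 14:50-17:05 (add 6h to convert from UTC-6).
Hiro in UTC: 09:25-12:05, 12:50-13:55, 15:25-16:20, 16:35-17:25.
Diego in UTC: 09:55-11:40, 12:50-14:55, 15:35-16:20, 17:10-18:35.
Yara ∩ Ulla: 09:30-10:30, 14:00-15:45.
Yara ∩ Ulla ∩ Esperanza: 09:30-10:30, 14:00-15:00.
Yara ∩ Ulla ∩ Esperanza ∩ Idris: 09:50-10:20, 14:50-15:00.
Yara ∩ Ulla ∩ Esperanza ∩ Idris ∩ Hiro: 09:50-10:20.
Yara ∩ Ulla ∩ Esperanza ∩ Idris ∩ Hiro ∩ Diego: 09:55-10:20.
So the common availability across everyone is 09:55-10:20.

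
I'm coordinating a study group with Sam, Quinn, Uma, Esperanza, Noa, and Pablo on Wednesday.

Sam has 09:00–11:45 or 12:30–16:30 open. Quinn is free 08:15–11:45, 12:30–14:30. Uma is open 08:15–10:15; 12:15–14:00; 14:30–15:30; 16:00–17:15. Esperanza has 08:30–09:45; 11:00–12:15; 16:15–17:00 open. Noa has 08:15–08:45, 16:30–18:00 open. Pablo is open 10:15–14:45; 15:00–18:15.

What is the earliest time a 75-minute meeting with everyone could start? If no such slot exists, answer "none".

none

Sam ∩ Quinn: 09:00-11:45, 12:30-14:30.
Sam ∩ Quinn ∩ Uma: 09:00-10:15, 12:30-14:00.
Sam ∩ Quinn ∩ Uma ∩ Esperanza: 09:00-09:45.
Sam ∩ Quinn ∩ Uma ∩ Esperanza ∩ Noa: ∅.
Sam ∩ Quinn ∩ Uma ∩ Esperanza ∩ Noa ∩ Pablo: ∅.
There is no time when everyone is free.
No common window is at least 75 minutes long.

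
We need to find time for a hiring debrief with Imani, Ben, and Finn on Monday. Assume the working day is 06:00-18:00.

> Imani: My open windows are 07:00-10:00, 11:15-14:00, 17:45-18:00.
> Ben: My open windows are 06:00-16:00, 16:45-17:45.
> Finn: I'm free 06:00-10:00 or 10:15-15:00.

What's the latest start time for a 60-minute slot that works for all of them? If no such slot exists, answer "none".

Imani ∩ Ben: 07:00-10:00, 11:15-14:00.
Imani ∩ Ben ∩ Finn: 07:00-10:00, 11:15-14:00.
The last common window of at least 60 minutes is 11:15-14:00; a 60-minute meeting can start as late as 13:00 and still end by 14:00.

13:00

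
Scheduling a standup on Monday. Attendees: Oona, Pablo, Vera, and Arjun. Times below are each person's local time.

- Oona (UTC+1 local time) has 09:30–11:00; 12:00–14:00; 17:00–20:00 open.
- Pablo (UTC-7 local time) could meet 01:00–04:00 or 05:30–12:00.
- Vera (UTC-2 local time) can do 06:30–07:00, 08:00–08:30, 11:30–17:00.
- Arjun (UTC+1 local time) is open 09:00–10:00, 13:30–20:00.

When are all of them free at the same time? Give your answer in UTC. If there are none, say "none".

Oona in UTC: 08:30-10:00, 11:00-13:00, 16:00-19:00 (subtract 1h to convert from UTC+1).
Pablo in UTC: 08:00-11:00, 12:30-19:00 (add 7h to convert from UTC-7).
Vera in UTC: 08:30-09:00, 10:00-10:30, 13:30-19:00 (add 2h to convert from UTC-2).
Arjun in UTC: 08:00-09:00, 12:30-19:00 (subtract 1h to convert from UTC+1).
Oona ∩ Pablo: 08:30-10:00, 12:30-13:00, 16:00-19:00.
Oona ∩ Pablo ∩ Vera: 08:30-09:00, 16:00-19:00.
Oona ∩ Pablo ∩ Vera ∩ Arjun: 08:30-09:00, 16:00-19:00.

08:30-09:00, 16:00-19:00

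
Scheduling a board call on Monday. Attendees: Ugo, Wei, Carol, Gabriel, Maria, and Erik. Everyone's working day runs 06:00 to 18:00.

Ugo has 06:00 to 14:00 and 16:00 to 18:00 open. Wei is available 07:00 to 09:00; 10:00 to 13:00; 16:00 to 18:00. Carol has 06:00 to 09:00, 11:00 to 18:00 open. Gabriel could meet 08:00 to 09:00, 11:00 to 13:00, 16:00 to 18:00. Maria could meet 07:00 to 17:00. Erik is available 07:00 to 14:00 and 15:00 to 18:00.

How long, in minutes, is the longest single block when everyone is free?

120

Ugo ∩ Wei: 07:00-09:00, 10:00-13:00, 16:00-18:00.
Ugo ∩ Wei ∩ Carol: 07:00-09:00, 11:00-13:00, 16:00-18:00.
Ugo ∩ Wei ∩ Carol ∩ Gabriel: 08:00-09:00, 11:00-13:00, 16:00-18:00.
Ugo ∩ Wei ∩ Carol ∩ Gabriel ∩ Maria: 08:00-09:00, 11:00-13:00, 16:00-17:00.
Ugo ∩ Wei ∩ Carol ∩ Gabriel ∩ Maria ∩ Erik: 08:00-09:00, 11:00-13:00, 16:00-17:00.
The longest is 11:00-13:00 at 120 minutes.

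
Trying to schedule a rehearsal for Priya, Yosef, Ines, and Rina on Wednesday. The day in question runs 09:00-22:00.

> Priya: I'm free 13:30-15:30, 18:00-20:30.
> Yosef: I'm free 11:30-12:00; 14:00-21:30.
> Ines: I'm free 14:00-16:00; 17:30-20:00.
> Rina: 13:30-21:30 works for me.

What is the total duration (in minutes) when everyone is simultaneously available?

210

Priya ∩ Yosef: 14:00-15:30, 18:00-20:30.
Priya ∩ Yosef ∩ Ines: 14:00-15:30, 18:00-20:00.
Priya ∩ Yosef ∩ Ines ∩ Rina: 14:00-15:30, 18:00-20:00.
Summing the common windows: 90 + 120 = 210 minutes.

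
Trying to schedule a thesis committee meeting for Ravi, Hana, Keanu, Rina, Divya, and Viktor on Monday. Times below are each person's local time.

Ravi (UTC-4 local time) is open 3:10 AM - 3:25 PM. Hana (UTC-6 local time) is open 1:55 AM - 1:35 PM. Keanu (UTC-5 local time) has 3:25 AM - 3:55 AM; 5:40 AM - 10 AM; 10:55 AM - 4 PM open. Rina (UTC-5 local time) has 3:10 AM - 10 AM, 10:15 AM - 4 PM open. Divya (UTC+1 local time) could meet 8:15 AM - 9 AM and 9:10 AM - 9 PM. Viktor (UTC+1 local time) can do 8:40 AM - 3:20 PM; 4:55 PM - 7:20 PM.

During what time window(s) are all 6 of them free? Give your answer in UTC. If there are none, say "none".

Ravi in UTC: 07:10-19:25 (add 4h to convert from UTC-4).
Hana in UTC: 07:55-19:35 (add 6h to convert from UTC-6).
Keanu in UTC: 08:25-08:55, 10:40-15:00, 15:55-21:00 (add 5h to convert from UTC-5).
Rina in UTC: 08:10-15:00, 15:15-21:00 (add 5h to convert from UTC-5).
Divya in UTC: 07:15-08:00, 08:10-20:00 (subtract 1h to convert from UTC+1).
Viktor in UTC: 07:40-14:20, 15:55-18:20 (subtract 1h to convert from UTC+1).
Ravi ∩ Hana: 07:55-19:25.
Ravi ∩ Hana ∩ Keanu: 08:25-08:55, 10:40-15:00, 15:55-19:25.
Ravi ∩ Hana ∩ Keanu ∩ Rina: 08:25-08:55, 10:40-15:00, 15:55-19:25.
Ravi ∩ Hana ∩ Keanu ∩ Rina ∩ Divya: 08:25-08:55, 10:40-15:00, 15:55-19:25.
Ravi ∩ Hana ∩ Keanu ∩ Rina ∩ Divya ∩ Viktor: 08:25-08:55, 10:40-14:20, 15:55-18:20.

08:25-08:55, 10:40-14:20, 15:55-18:20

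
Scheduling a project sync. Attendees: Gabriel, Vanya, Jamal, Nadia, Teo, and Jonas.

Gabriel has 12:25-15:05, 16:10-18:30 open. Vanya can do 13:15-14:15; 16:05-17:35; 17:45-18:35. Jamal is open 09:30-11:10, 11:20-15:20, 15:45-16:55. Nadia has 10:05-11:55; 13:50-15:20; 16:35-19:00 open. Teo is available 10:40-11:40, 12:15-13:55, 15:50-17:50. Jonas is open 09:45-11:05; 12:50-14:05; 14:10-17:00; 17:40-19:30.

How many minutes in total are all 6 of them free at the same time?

Gabriel ∩ Vanya: 13:15-14:15, 16:10-17:35, 17:45-18:30.
Gabriel ∩ Vanya ∩ Jamal: 13:15-14:15, 16:10-16:55.
Gabriel ∩ Vanya ∩ Jamal ∩ Nadia: 13:50-14:15, 16:35-16:55.
Gabriel ∩ Vanya ∩ Jamal ∩ Nadia ∩ Teo: 13:50-13:55, 16:35-16:55.
Gabriel ∩ Vanya ∩ Jamal ∩ Nadia ∩ Teo ∩ Jonas: 13:50-13:55, 16:35-16:55.
Summing the common windows: 5 + 20 = 25 minutes.

25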